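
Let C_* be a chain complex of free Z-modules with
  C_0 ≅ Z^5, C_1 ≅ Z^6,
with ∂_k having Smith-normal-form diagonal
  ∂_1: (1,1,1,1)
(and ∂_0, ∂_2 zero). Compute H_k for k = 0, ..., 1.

H_0 = Z,  H_1 = Z^2.

H_0: b_0 = 5 − 0 − 4 = 1; torsion from ∂_1 factors > 1: none. So H_0 = Z.
H_1: b_1 = 6 − 4 − 0 = 2; torsion from ∂_2 factors > 1: none. So H_1 = Z^2.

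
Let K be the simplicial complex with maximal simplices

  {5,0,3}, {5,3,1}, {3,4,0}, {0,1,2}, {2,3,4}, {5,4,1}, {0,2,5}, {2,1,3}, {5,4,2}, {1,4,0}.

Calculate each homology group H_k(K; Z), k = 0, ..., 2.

Take the total order 0 < 1 < 2 < 3 < 4 < 5 on the vertex set. Then K (dimension 2) consists of the simplices:

  0-simplices (6): [0], [1], [2], [3], [4], [5]
  1-simplices (15): [0,1], [0,2], [0,3], [0,4], [0,5], [1,2], [1,3], [1,4], [1,5], [2,3], [2,4], [2,5], [3,4], [3,5], [4,5]
  2-simplices (10): [0,1,2], [0,1,4], [0,2,5], [0,3,4], [0,3,5], [1,2,3], [1,3,5], [1,4,5], [2,3,4], [2,4,5]

so the chain groups are C_0 ≅ Z^6, C_1 ≅ Z^15, C_2 ≅ Z^10.

Boundary ∂_1: C_1 → C_0 is given by ∂[p,q] = [q] − [p]. For instance
  ∂[2,4] = [4] − [2].
As a 6×15 matrix over Z this has rank 5, with invariant factors (1,1,1,1,1).

The boundary map ∂_2: C_2 → C_1 acts by ∂[p,q,r] = [q,r] − [p,r] + [p,q]. For instance
  ∂[0,1,2] = [1,2] − [0,2] + [0,1],
  ∂[0,3,4] = [3,4] − [0,4] + [0,3].
The resulting 15×10 matrix has rank 10, and its Smith normal form has invariant factors (1,1,1,1,1,1,1,1,1,2).

Now H_k = ker ∂_k / im ∂_{k+1}, so:

  H_0: rank C_0 − rank ∂_1 = 6 − 5 = 1, and the invariant factors of ∂_1 are all 1, so H_0 = Z.
  H_1: rank ker ∂_1 − rank ∂_2 = (15 − 5) − 10 = 0, and ∂_2 has invariant factor 2 > 1, so H_1 = Z/2.
  H_2: rank ker ∂_2 − rank ∂_3 = (10 − 10) − 0 = 0, and there is no ∂_3, so H_2 = 0.

As a check, the Euler characteristic is 6 − 15 + 10 = 1, which agrees with 1 − 0 + 0 = 1.

H_0 = Z,  H_1 = Z/2,  H_2 = 0.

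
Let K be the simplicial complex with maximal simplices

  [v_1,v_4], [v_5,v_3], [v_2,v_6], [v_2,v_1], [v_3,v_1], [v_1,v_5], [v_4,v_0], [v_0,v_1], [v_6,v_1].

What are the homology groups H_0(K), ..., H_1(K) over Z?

We work with the vertex ordering v_0 < v_1 < v_2 < v_3 < v_4 < v_5 < v_6. The simplices of K, each written with vertices in increasing order, are:

  0-simplices (7): [v_0], [v_1], [v_2], [v_3], [v_4], [v_5], [v_6]
  1-simplices (9): [v_0,v_1], [v_0,v_4], [v_1,v_2], [v_1,v_3], [v_1,v_4], [v_1,v_5], [v_1,v_6], [v_2,v_6], [v_3,v_5]

giving chain groups C_0 ≅ Z^7, C_1 ≅ Z^9.

The boundary map ∂_1: C_1 → C_0 sends each edge [p,q] (with p < q) to q − p. For instance
  ∂[v_1,v_3] = [v_3] − [v_1].
This gives a 7×9 integer matrix of rank 6; reducing to Smith normal form yields diagonal entries (1,1,1,1,1,1).

Computing H_k = (kernel of ∂_k) / (image of ∂_{k+1}):

  H_0: rank C_0 − rank ∂_1 = 7 − 6 = 1, and the invariant factors of ∂_1 are all 1, so H_0 ≅ Z.
  H_1: rank ker ∂_1 − rank ∂_2 = (9 − 6) − 0 = 3, and there is no ∂_2, so H_1 ≅ Z^3.

H_0 ≅ Z,  H_1 ≅ Z^3.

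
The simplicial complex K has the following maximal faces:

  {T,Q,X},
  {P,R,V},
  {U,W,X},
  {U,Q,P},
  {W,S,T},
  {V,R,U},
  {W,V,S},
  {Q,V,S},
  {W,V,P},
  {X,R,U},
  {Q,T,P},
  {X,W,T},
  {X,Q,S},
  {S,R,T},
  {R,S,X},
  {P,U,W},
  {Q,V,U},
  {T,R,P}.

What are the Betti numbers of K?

Fix the vertex order P < Q < R < S < T < U < V < W < X and write every simplex with vertices in increasing order. Then dim K = 2 and the simplices of K are:

  0-simplices (9): P, Q, R, S, T, U, V, W, X
  1-simplices (27): PQ, PR, PT, PU, PV, PW, QS, QT, QU, QV, QX, RS, RT, RU, RV, RX, ST, SV, SW, SX, TW, TX, UV, UW, UX, VW, WX
  2-simplices (18): PQT, PQU, PRT, PRV, PUW, PVW, QSV, QSX, QTX, QUV, RST, RSX, RUV, RUX, STW, SVW, TWX, UWX

so the chain groups are C_0 ≅ Z^9, C_1 ≅ Z^27, C_2 ≅ Z^18.

∂_1: C_1 → C_0 is given by ∂[p,q] = [q] − [p].
The 9×27 boundary matrix has rank 8 and Smith normal form diag(1,1,1,1,1,1,1,1).

The boundary map ∂_2: C_2 → C_1 maps a triangle to the signed sum of its edges. For instance
  ∂PVW = VW − PW + PV,
  ∂PRV = RV − PV + PR.
The resulting 27×18 matrix has rank 18, and its Smith normal form has invariant factors (1,1,1,1,1,1,1,1,1,1,1,1,1,1,1,1,1,2).

Computing H_k = (kernel of ∂_k) / (image of ∂_{k+1}):

  H_0: rank C_0 − rank ∂_1 = 9 − 8 = 1, and the invariant factors of ∂_1 are all 1, so H_0 ≅ Z.
  H_1: rank ker ∂_1 − rank ∂_2 = (27 − 8) − 18 = 1, and ∂_2 has invariant factor 2 > 1, so H_1 ≅ Z ⊕ Z/2Z.
  H_2: rank ker ∂_2 − rank ∂_3 = (18 − 18) − 0 = 0, and there is no ∂_3, so H_2 ≅ 0.

Hence the Betti numbers are b_0 = 1, b_1 = 1, b_2 = 0.

b_0 = 1, b_1 = 1, b_2 = 0.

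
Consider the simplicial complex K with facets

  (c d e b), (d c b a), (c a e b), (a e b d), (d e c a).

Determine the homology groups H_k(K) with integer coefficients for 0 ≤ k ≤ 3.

H_0 ≅ Z,  H_1 = 0,  H_2 = 0,  H_3 ≅ Z.

Take the total order a < b < c < d < e on the vertex set. Then K (dimension 3) consists of the simplices:

  0-simplices (5): a, b, c, d, e
  1-simplices (10): ab, ac, ad, ae, bc, bd, be, cd, ce, de
  2-simplices (10): abc, abd, abe, acd, ace, ade, bcd, bce, bde, cde
  3-simplices (5): abcd, abce, abde, acde, bcde

so the chain groups are C_0 ≅ Z^5, C_1 ≅ Z^10, C_2 ≅ Z^10, C_3 ≅ Z^5.

The boundary map ∂_1: C_1 → C_0 maps an edge to its endpoints' difference, ∂[p,q] = q − p.
The 5×10 boundary matrix has rank 4 and Smith normal form diag(1,1,1,1).

The boundary map ∂_2: C_2 → C_1 acts by ∂[p,q,r] = [q,r] − [p,r] + [p,q]. For instance
  ∂ace = ce − ae + ac,
  ∂abc = bc − ac + ab.
The 10×10 boundary matrix has rank 6 and Smith normal form diag(1,1,1,1,1,1).

Boundary ∂_3: C_3 → C_2 sends each 3-simplex σ to the alternating sum Σ_i (−1)^i (σ with its i-th vertex removed). For instance
  ∂abce = bce − ace + abe − abc,
  ∂abde = bde − ade + abe − abd.
The 10×5 boundary matrix has rank 4 and Smith normal form diag(1,1,1,1).

From H_k ≅ ker(∂_k) / im(∂_{k+1}) we obtain:

  H_0: rank C_0 − rank ∂_1 = 5 − 4 = 1, and the invariant factors of ∂_1 are all 1, so H_0 ≅ Z.
  H_1: rank ker ∂_1 − rank ∂_2 = (10 − 4) − 6 = 0, and the invariant factors of ∂_2 are all 1, so H_1 ≅ 0.
  H_2: rank ker ∂_2 − rank ∂_3 = (10 − 6) − 4 = 0, and the invariant factors of ∂_3 are all 1, so H_2 ≅ 0.
  H_3: rank ker ∂_3 − rank ∂_4 = (5 − 4) − 0 = 1, and there is no ∂_4, so H_3 ≅ Z.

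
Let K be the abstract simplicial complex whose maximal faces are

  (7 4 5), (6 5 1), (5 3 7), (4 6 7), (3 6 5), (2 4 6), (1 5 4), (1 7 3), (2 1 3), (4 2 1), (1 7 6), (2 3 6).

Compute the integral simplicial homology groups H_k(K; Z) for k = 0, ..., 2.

Take the total order 1 < 2 < 3 < 4 < 5 < 6 < 7 on the vertex set. Then K (dimension 2) consists of the simplices:

  0-simplices (7): [1], [2], [3], [4], [5], [6], [7]
  1-simplices (18): [1,2], [1,3], [1,4], [1,5], [1,6], [1,7], [2,3], [2,4], [2,6], [3,5], [3,6], [3,7], [4,5], [4,6], [4,7], [5,6], [5,7], [6,7]
  2-simplices (12): [1,2,3], [1,2,4], [1,3,7], [1,4,5], [1,5,6], [1,6,7], [2,3,6], [2,4,6], [3,5,6], [3,5,7], [4,5,7], [4,6,7]

Hence C_0 ≅ Z^7, C_1 ≅ Z^18, C_2 ≅ Z^12.

∂_1: C_1 → C_0 is given by ∂[p,q] = [q] − [p].
The resulting 7×18 matrix has rank 6, and its Smith normal form has invariant factors (1,1,1,1,1,1).

The boundary map ∂_2: C_2 → C_1 maps a triangle to the signed sum of its edges. For instance
  ∂[2,3,6] = [3,6] − [2,6] + [2,3],
  ∂[1,2,3] = [2,3] − [1,3] + [1,2].
This gives a 18×12 integer matrix of rank 12; reducing to Smith normal form yields diagonal entries (1,1,1,1,1,1,1,1,1,1,1,2).

From H_k ≅ ker(∂_k) / im(∂_{k+1}) we obtain:

  H_0: rank C_0 − rank ∂_1 = 7 − 6 = 1, and the invariant factors of ∂_1 are all 1, so H_0 ≅ Z.
  H_1: rank ker ∂_1 − rank ∂_2 = (18 − 6) − 12 = 0, and ∂_2 has invariant factor 2 > 1, so H_1 ≅ Z/2Z.
  H_2: rank ker ∂_2 − rank ∂_3 = (12 − 12) − 0 = 0, and there is no ∂_3, so H_2 ≅ 0.

H_0 ≅ Z,  H_1 ≅ Z/2Z,  H_2 = 0.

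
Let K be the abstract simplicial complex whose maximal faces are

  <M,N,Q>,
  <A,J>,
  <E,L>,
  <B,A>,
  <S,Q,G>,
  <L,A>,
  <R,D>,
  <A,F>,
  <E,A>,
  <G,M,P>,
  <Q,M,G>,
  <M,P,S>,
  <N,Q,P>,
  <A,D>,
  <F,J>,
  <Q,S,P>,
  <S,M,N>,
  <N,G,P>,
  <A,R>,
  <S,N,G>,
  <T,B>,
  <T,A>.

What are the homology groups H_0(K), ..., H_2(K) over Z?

Order the vertices as A < B < D < E < F < G < J < L < M < N < P < Q < R < S < T. Listing each simplex with vertices in this order, K has dimension 2 with simplices:

  0-simplices (15): A, B, D, E, F, G, J, L, M, N, P, Q, R, S, T
  1-simplices (27): AB, AD, AE, AF, AJ, AL, AR, AT, BT, DR, EL, FJ, GM, GN, GP, GQ, GS, MN, MP, MQ, MS, NP, NQ, NS, PQ, PS, QS
  2-simplices (10): GMP, GMQ, GNP, GNS, GQS, MNQ, MNS, MPS, NPQ, PQS

Hence C_0 ≅ Z^15, C_1 ≅ Z^27, C_2 ≅ Z^10.

∂_1: C_1 → C_0 sends each edge [p,q] (with p < q) to q − p.
This gives a 15×27 integer matrix of rank 13; reducing to Smith normal form yields diagonal entries (1,1,1,1,1,1,1,1,1,1,1,1,1).

Boundary ∂_2: C_2 → C_1 maps a triangle to the signed sum of its edges. For instance
  ∂GMP = MP − GP + GM,
  ∂GNP = NP − GP + GN.
As a 27×10 matrix over Z this has rank 10, with invariant factors (1,1,1,1,1,1,1,1,1,2).

Reading off H_k = ker ∂_k / im ∂_{k+1}:

  H_0: rank C_0 − rank ∂_1 = 15 − 13 = 2, and the invariant factors of ∂_1 are all 1, so H_0 = Z^2.
  H_1: rank ker ∂_1 − rank ∂_2 = (27 − 13) − 10 = 4, and ∂_2 has invariant factor 2 > 1, so H_1 = Z^4 ⊕ Z/2Z.
  H_2: rank ker ∂_2 − rank ∂_3 = (10 − 10) − 0 = 0, and there is no ∂_3, so H_2 = 0.

As a check, the Euler characteristic is 15 − 27 + 10 = -2, which agrees with 2 − 4 + 0 = -2.

H_0 ≅ Z^2,  H_1 ≅ Z^4 ⊕ Z/2Z,  H_2 = 0.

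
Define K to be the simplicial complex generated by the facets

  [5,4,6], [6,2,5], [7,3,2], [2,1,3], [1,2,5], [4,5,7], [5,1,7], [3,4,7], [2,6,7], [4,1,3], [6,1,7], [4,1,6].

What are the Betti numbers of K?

b_0 = 1, b_1 = 0, b_2 = 0.

K has 7 vertices, 18 edges, 12 triangles.
rank ∂_0 = 0, rank ∂_1 = 6 ⇒ b_0 = 7 − 0 − 6 = 1; all invariant factors of ∂_1 are 1 so no torsion. So H_0 ≅ Z.
rank ∂_1 = 6, rank ∂_2 = 12 ⇒ b_1 = 18 − 6 − 12 = 0; ∂_2 has invariant factor(s) [2] giving torsion. So H_1 ≅ Z/2.
rank ∂_2 = 12, rank ∂_3 = 0 ⇒ b_2 = 12 − 12 − 0 = 0. So H_2 ≅ 0.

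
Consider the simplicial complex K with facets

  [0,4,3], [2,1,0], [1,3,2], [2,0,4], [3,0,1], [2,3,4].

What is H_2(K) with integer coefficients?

H_2 ≅ Z.

Take the total order 0 < 1 < 2 < 3 < 4 on the vertex set. Then K (dimension 2) consists of the simplices:

  0-simplices (5): [0], [1], [2], [3], [4]
  1-simplices (9): [0,1], [0,2], [0,3], [0,4], [1,2], [1,3], [2,3], [2,4], [3,4]
  2-simplices (6): [0,1,2], [0,1,3], [0,2,4], [0,3,4], [1,2,3], [2,3,4]

giving chain groups C_0 ≅ Z^5, C_1 ≅ Z^9, C_2 ≅ Z^6.

∂_1: C_1 → C_0 is given by ∂[p,q] = [q] − [p]. For instance
  ∂[0,1] = [1] − [0].
The resulting 5×9 matrix has rank 4, and its Smith normal form has invariant factors (1,1,1,1).

The boundary map ∂_2: C_2 → C_1 sends each 2-simplex [p,q,r] to [q,r] − [p,r] + [p,q]. For instance
  ∂[2,3,4] = [3,4] − [2,4] + [2,3],
  ∂[0,3,4] = [3,4] − [0,4] + [0,3].
As a 9×6 matrix over Z this has rank 5, with invariant factors (1,1,1,1,1).

From H_k ≅ ker(∂_k) / im(∂_{k+1}) we obtain:

  H_2: rank ker ∂_2 − rank ∂_3 = (6 − 5) − 0 = 1, and there is no ∂_3, so H_2 ≅ Z.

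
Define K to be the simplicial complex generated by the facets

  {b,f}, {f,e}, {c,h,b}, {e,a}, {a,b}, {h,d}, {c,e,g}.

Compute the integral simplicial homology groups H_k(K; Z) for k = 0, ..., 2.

H_0 ≅ Z,  H_1 ≅ Z^2,  H_2 = 0.

Take the total order a < b < c < d < e < f < g < h on the vertex set. Then K (dimension 2) consists of the simplices:

  0-simplices (8): a, b, c, d, e, f, g, h
  1-simplices (11): ab, ae, bc, bf, bh, ce, cg, ch, dh, ef, eg
  2-simplices (2): bch, ceg

so the chain groups are C_0 ≅ Z^8, C_1 ≅ Z^11, C_2 ≅ Z^2.

The boundary map ∂_1: C_1 → C_0 sends each edge [p,q] (with p < q) to q − p. For instance
  ∂bc = c − b.
The resulting 8×11 matrix has rank 7, and its Smith normal form has invariant factors (1,1,1,1,1,1,1).

Boundary ∂_2: C_2 → C_1 sends each 2-simplex [p,q,r] to [q,r] − [p,r] + [p,q]. For instance
  ∂bch = ch − bh + bc,
  ∂ceg = eg − cg + ce.
As a 11×2 matrix over Z this has rank 2, with invariant factors (1,1).

Now H_k = ker ∂_k / im ∂_{k+1}, so:

  H_0: rank C_0 − rank ∂_1 = 8 − 7 = 1, and the invariant factors of ∂_1 are all 1, so H_0 ≅ Z.
  H_1: rank ker ∂_1 − rank ∂_2 = (11 − 7) − 2 = 2, and the invariant factors of ∂_2 are all 1, so H_1 ≅ Z^2.
  H_2: rank ker ∂_2 − rank ∂_3 = (2 − 2) − 0 = 0, and there is no ∂_3, so H_2 ≅ 0.

As a check, the Euler characteristic is 8 − 11 + 2 = -1, which agrees with 1 − 2 + 0 = -1.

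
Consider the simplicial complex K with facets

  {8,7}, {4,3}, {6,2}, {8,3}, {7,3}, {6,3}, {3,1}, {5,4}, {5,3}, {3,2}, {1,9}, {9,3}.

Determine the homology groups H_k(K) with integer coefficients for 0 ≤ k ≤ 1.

H_0 ≅ Z,  H_1 ≅ Z^4.

K has 9 vertices, 12 edges.
rank ∂_0 = 0, rank ∂_1 = 8 ⇒ b_0 = 9 − 0 − 8 = 1; all invariant factors of ∂_1 are 1 so no torsion. So H_0 = Z.
rank ∂_1 = 8, rank ∂_2 = 0 ⇒ b_1 = 12 − 8 − 0 = 4. So H_1 = Z^4.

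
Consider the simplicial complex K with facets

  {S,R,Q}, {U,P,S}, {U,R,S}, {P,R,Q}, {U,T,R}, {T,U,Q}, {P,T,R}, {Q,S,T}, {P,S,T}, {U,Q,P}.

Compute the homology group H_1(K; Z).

K has 6 vertices, 15 edges, 10 triangles.
rank ∂_1 = 5, rank ∂_2 = 10 ⇒ b_1 = 15 − 5 − 10 = 0; ∂_2 has invariant factor(s) [2] giving torsion. So H_1 ≅ Z/2.

H_1 ≅ Z/2.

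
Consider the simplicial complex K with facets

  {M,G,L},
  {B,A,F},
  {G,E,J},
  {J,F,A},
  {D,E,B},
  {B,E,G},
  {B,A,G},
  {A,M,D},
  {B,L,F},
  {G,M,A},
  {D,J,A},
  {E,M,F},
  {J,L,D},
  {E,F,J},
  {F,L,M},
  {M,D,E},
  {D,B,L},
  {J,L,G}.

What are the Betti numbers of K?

Fix the vertex order A < B < D < E < F < G < J < L < M and write every simplex with vertices in increasing order. Then dim K = 2 and the simplices of K are:

  0-simplices (9): A, B, D, E, F, G, J, L, M
  1-simplices (27): AB, AD, AF, AG, AJ, AM, BD, BE, BF, BG, BL, DE, DJ, DL, DM, EF, EG, EJ, EM, FJ, FL, FM, GJ, GL, GM, JL, LM
  2-simplices (18): ABF, ABG, ADJ, ADM, AFJ, AGM, BDE, BDL, BEG, BFL, DEM, DJL, EFJ, EFM, EGJ, FLM, GJL, GLM

giving chain groups C_0 ≅ Z^9, C_1 ≅ Z^27, C_2 ≅ Z^18.

∂_1: C_1 → C_0 sends each edge [p,q] (with p < q) to q − p.
The resulting 9×27 matrix has rank 8, and its Smith normal form has invariant factors (1,1,1,1,1,1,1,1).

∂_2: C_2 → C_1 maps a triangle to the signed sum of its edges. For instance
  ∂ADJ = DJ − AJ + AD,
  ∂GLM = LM − GM + GL.
The 27×18 boundary matrix has rank 17 and Smith normal form diag(1,1,1,1,1,1,1,1,1,1,1,1,1,1,1,1,1).

From H_k ≅ ker(∂_k) / im(∂_{k+1}) we obtain:

  H_0: rank C_0 − rank ∂_1 = 9 − 8 = 1, and the invariant factors of ∂_1 are all 1, so H_0 ≅ Z.
  H_1: rank ker ∂_1 − rank ∂_2 = (27 − 8) − 17 = 2, and the invariant factors of ∂_2 are all 1, so H_1 ≅ Z^2.
  H_2: rank ker ∂_2 − rank ∂_3 = (18 − 17) − 0 = 1, and there is no ∂_3, so H_2 ≅ Z.

As a check, the Euler characteristic is 9 − 27 + 18 = 0, which agrees with 1 − 2 + 1 = 0.

Hence the Betti numbers are b_0 = 1, b_1 = 2, b_2 = 1.

b_0 = 1, b_1 = 2, b_2 = 1.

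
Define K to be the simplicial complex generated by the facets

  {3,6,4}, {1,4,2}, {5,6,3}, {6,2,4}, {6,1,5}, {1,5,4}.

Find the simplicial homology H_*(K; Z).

Take the total order 1 < 2 < 3 < 4 < 5 < 6 on the vertex set. Then K (dimension 2) consists of the simplices:

  0-simplices (6): [1], [2], [3], [4], [5], [6]
  1-simplices (12): [1,2], [1,4], [1,5], [1,6], [2,4], [2,6], [3,4], [3,5], [3,6], [4,5], [4,6], [5,6]
  2-simplices (6): [1,2,4], [1,4,5], [1,5,6], [2,4,6], [3,4,6], [3,5,6]

so the chain groups are C_0 ≅ Z^6, C_1 ≅ Z^12, C_2 ≅ Z^6.

∂_1: C_1 → C_0 is given by ∂[p,q] = [q] − [p].
The 6×12 boundary matrix has rank 5 and Smith normal form diag(1,1,1,1,1).

∂_2: C_2 → C_1 acts by ∂[p,q,r] = [q,r] − [p,r] + [p,q]. For instance
  ∂[1,4,5] = [4,5] − [1,5] + [1,4],
  ∂[2,4,6] = [4,6] − [2,6] + [2,4].
The 12×6 boundary matrix has rank 6 and Smith normal form diag(1,1,1,1,1,1).

Reading off H_k = ker ∂_k / im ∂_{k+1}:

  H_0: rank C_0 − rank ∂_1 = 6 − 5 = 1, and the invariant factors of ∂_1 are all 1, so H_0 = Z.
  H_1: rank ker ∂_1 − rank ∂_2 = (12 − 5) − 6 = 1, and the invariant factors of ∂_2 are all 1, so H_1 = Z.
  H_2: rank ker ∂_2 − rank ∂_3 = (6 − 6) − 0 = 0, and there is no ∂_3, so H_2 = 0.

(K is a triangulation of the cylinder S^1 x I.)

H_0 = Z,  H_1 = Z,  H_2 = 0.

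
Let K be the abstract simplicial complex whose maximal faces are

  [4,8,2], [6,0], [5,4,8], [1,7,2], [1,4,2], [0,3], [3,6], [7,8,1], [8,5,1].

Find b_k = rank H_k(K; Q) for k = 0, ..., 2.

b_0 = 2, b_1 = 2, b_2 = 0.

Fix the vertex order 0 < 1 < 2 < 3 < 4 < 5 < 6 < 7 < 8 and write every simplex with vertices in increasing order. Then dim K = 2 and the simplices of K are:

  0-simplices (9): [0], [1], [2], [3], [4], [5], [6], [7], [8]
  1-simplices (15): [0,3], [0,6], [1,2], [1,4], [1,5], [1,7], [1,8], [2,4], [2,7], [2,8], [3,6], [4,5], [4,8], [5,8], [7,8]
  2-simplices (6): [1,2,4], [1,2,7], [1,5,8], [1,7,8], [2,4,8], [4,5,8]

Hence C_0 ≅ Z^9, C_1 ≅ Z^15, C_2 ≅ Z^6.

∂_1: C_1 → C_0 maps an edge to its endpoints' difference, ∂[p,q] = q − p. For instance
  ∂[1,8] = [8] − [1].
As a 9×15 matrix over Z this has rank 7, with invariant factors (1,1,1,1,1,1,1).

The boundary map ∂_2: C_2 → C_1 acts by ∂[p,q,r] = [q,r] − [p,r] + [p,q]. For instance
  ∂[1,5,8] = [5,8] − [1,8] + [1,5],
  ∂[1,2,7] = [2,7] − [1,7] + [1,2].
As a 15×6 matrix over Z this has rank 6, with invariant factors (1,1,1,1,1,1).

Reading off H_k = ker ∂_k / im ∂_{k+1}:

  H_0: rank C_0 − rank ∂_1 = 9 − 7 = 2, and the invariant factors of ∂_1 are all 1, so H_0 = Z^2.
  H_1: rank ker ∂_1 − rank ∂_2 = (15 − 7) − 6 = 2, and the invariant factors of ∂_2 are all 1, so H_1 = Z^2.
  H_2: rank ker ∂_2 − rank ∂_3 = (6 − 6) − 0 = 0, and there is no ∂_3, so H_2 = 0.

As a check, the Euler characteristic is 9 − 15 + 6 = 0, which agrees with 2 − 2 + 0 = 0.

Hence the Betti numbers are b_0 = 2, b_1 = 2, b_2 = 0.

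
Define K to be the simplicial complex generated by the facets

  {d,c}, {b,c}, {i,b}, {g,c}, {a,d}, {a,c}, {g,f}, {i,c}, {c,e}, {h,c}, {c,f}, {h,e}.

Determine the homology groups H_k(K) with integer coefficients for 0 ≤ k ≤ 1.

H_0 = Z,  H_1 = Z^4.

Order the vertices as a < b < c < d < e < f < g < h < i. Listing each simplex with vertices in this order, K has dimension 1 with simplices:

  0-simplices (9): a, b, c, d, e, f, g, h, i
  1-simplices (12): ac, ad, bc, bi, cd, ce, cf, cg, ch, ci, eh, fg

Hence C_0 ≅ Z^9, C_1 ≅ Z^12.

The boundary map ∂_1: C_1 → C_0 is given by ∂[p,q] = [q] − [p]. For instance
  ∂cg = g − c.
The resulting 9×12 matrix has rank 8, and its Smith normal form has invariant factors (1,1,1,1,1,1,1,1).

From H_k ≅ ker(∂_k) / im(∂_{k+1}) we obtain:

  H_0: rank C_0 − rank ∂_1 = 9 − 8 = 1, and the invariant factors of ∂_1 are all 1, so H_0 = Z.
  H_1: rank ker ∂_1 − rank ∂_2 = (12 − 8) − 0 = 4, and there is no ∂_2, so H_1 = Z^4.

(K is a triangulation of a wedge of 4 circles.)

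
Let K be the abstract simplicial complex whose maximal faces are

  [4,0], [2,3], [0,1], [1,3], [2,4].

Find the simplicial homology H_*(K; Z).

Take the total order 0 < 1 < 2 < 3 < 4 on the vertex set. Then K (dimension 1) consists of the simplices:

  0-simplices (5): [0], [1], [2], [3], [4]
  1-simplices (5): [0,1], [0,4], [1,3], [2,3], [2,4]

so the chain groups are C_0 ≅ Z^5, C_1 ≅ Z^5.

The boundary map ∂_1: C_1 → C_0 is given by ∂[p,q] = [q] − [p].
As a 5×5 matrix over Z this has rank 4, with invariant factors (1,1,1,1).

From H_k ≅ ker(∂_k) / im(∂_{k+1}) we obtain:

  H_0: rank C_0 − rank ∂_1 = 5 − 4 = 1, and the invariant factors of ∂_1 are all 1, so H_0 = Z.
  H_1: rank ker ∂_1 − rank ∂_2 = (5 − 4) − 0 = 1, and there is no ∂_2, so H_1 = Z.

H_0 ≅ Z,  H_1 ≅ Z.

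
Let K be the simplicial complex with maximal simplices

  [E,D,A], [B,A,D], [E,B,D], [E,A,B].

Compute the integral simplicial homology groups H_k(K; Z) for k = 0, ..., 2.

H_0 = Z,  H_1 = 0,  H_2 = Z.

Fix the vertex order A < B < D < E and write every simplex with vertices in increasing order. Then dim K = 2 and the simplices of K are:

  0-simplices (4): A, B, D, E
  1-simplices (6): AB, AD, AE, BD, BE, DE
  2-simplices (4): ABD, ABE, ADE, BDE

Hence C_0 ≅ Z^4, C_1 ≅ Z^6, C_2 ≅ Z^4.

∂_1: C_1 → C_0 is given by ∂[p,q] = [q] − [p]. For instance
  ∂AE = E − A.
The resulting 4×6 matrix has rank 3, and its Smith normal form has invariant factors (1,1,1).

Boundary ∂_2: C_2 → C_1 maps a triangle to the signed sum of its edges. For instance
  ∂BDE = DE − BE + BD,
  ∂ABE = BE − AE + AB.
As a 6×4 matrix over Z this has rank 3, with invariant factors (1,1,1).

Now H_k = ker ∂_k / im ∂_{k+1}, so:

  H_0: rank C_0 − rank ∂_1 = 4 − 3 = 1, and the invariant factors of ∂_1 are all 1, so H_0 ≅ Z.
  H_1: rank ker ∂_1 − rank ∂_2 = (6 − 3) − 3 = 0, and the invariant factors of ∂_2 are all 1, so H_1 ≅ 0.
  H_2: rank ker ∂_2 − rank ∂_3 = (4 − 3) − 0 = 1, and there is no ∂_3, so H_2 ≅ Z.

As a check, the Euler characteristic is 4 − 6 + 4 = 2, which agrees with 1 − 0 + 1 = 2.
(K is a triangulation of the 2-sphere S^2.)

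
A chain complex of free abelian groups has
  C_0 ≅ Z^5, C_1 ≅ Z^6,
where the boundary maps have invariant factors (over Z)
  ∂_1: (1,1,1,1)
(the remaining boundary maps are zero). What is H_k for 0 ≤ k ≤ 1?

H_0: b_0 = 5 − 0 − 4 = 1; torsion from ∂_1 factors > 1: none. So H_0 = Z.
H_1: b_1 = 6 − 4 − 0 = 2; torsion from ∂_2 factors > 1: none. So H_1 = Z^2.

H_0 = Z,  H_1 = Z^2.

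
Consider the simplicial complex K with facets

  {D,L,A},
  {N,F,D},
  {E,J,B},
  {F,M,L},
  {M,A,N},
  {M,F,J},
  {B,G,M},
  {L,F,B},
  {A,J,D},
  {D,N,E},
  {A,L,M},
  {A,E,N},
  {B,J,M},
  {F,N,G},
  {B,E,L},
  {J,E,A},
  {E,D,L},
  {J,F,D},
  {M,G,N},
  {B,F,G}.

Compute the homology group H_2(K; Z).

H_2 ≅ 0.

Order the vertices as A < B < D < E < F < G < J < L < M < N. Listing each simplex with vertices in this order, K has dimension 2 with simplices:

  0-simplices (10): A, B, D, E, F, G, J, L, M, N
  1-simplices (30): AD, AE, AJ, AL, AM, AN, BE, BF, BG, BJ, BL, BM, DE, DF, DJ, DL, DN, EJ, EL, EN, FG, FJ, FL, FM, FN, GM, GN, JM, LM, MN
  2-simplices (20): ADJ, ADL, AEJ, AEN, ALM, AMN, BEJ, BEL, BFG, BFL, BGM, BJM, DEL, DEN, DFJ, DFN, FGN, FJM, FLM, GMN

Hence C_0 ≅ Z^10, C_1 ≅ Z^30, C_2 ≅ Z^20.

Boundary ∂_1: C_1 → C_0 sends each edge [p,q] (with p < q) to q − p.
The resulting 10×30 matrix has rank 9, and its Smith normal form has invariant factors (1,1,1,1,1,1,1,1,1).

∂_2: C_2 → C_1 maps a triangle to the signed sum of its edges. For instance
  ∂BFL = FL − BL + BF,
  ∂BFG = FG − BG + BF.
As a 30×20 matrix over Z this has rank 20, with invariant factors (1,1,1,1,1,1,1,1,1,1,1,1,1,1,1,1,1,1,1,2).

From H_k ≅ ker(∂_k) / im(∂_{k+1}) we obtain:

  H_2: rank ker ∂_2 − rank ∂_3 = (20 − 20) − 0 = 0, and there is no ∂_3, so H_2 = 0.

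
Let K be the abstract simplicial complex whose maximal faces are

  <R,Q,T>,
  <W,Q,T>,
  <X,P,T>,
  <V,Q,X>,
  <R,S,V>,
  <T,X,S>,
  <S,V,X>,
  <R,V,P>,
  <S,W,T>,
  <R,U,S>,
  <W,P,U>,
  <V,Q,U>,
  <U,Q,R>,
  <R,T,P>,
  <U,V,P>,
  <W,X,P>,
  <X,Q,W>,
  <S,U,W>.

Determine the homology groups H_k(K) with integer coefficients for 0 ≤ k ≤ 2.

K has 9 vertices, 27 edges, 18 triangles.
rank ∂_0 = 0, rank ∂_1 = 8 ⇒ b_0 = 9 − 0 − 8 = 1; all invariant factors of ∂_1 are 1 so no torsion. So H_0 = Z.
rank ∂_1 = 8, rank ∂_2 = 18 ⇒ b_1 = 27 − 8 − 18 = 1; ∂_2 has invariant factor(s) [2] giving torsion. So H_1 = Z ⊕ Z_2.
rank ∂_2 = 18, rank ∂_3 = 0 ⇒ b_2 = 18 − 18 − 0 = 0. So H_2 = 0.

H_0 ≅ Z,  H_1 ≅ Z ⊕ Z_2,  H_2 = 0.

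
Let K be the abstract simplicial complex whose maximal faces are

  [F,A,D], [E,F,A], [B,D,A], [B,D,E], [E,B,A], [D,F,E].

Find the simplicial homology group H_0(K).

Order the vertices as A < B < D < E < F. Listing each simplex with vertices in this order, K has dimension 2 with simplices:

  0-simplices (5): A, B, D, E, F
  1-simplices (9): AB, AD, AE, AF, BD, BE, DE, DF, EF
  2-simplices (6): ABD, ABE, ADF, AEF, BDE, DEF

so the chain groups are C_0 ≅ Z^5, C_1 ≅ Z^9, C_2 ≅ Z^6.

∂_1: C_1 → C_0 sends each edge [p,q] (with p < q) to q − p. For instance
  ∂DF = F − D.
This gives a 5×9 integer matrix of rank 4; reducing to Smith normal form yields diagonal entries (1,1,1,1).

The boundary map ∂_2: C_2 → C_1 maps a triangle to the signed sum of its edges. For instance
  ∂ABD = BD − AD + AB,
  ∂ABE = BE − AE + AB.
The 9×6 boundary matrix has rank 5 and Smith normal form diag(1,1,1,1,1).

From H_k ≅ ker(∂_k) / im(∂_{k+1}) we obtain:

  H_0: rank C_0 − rank ∂_1 = 5 − 4 = 1, and the invariant factors of ∂_1 are all 1, so H_0 = Z.

H_0 ≅ Z.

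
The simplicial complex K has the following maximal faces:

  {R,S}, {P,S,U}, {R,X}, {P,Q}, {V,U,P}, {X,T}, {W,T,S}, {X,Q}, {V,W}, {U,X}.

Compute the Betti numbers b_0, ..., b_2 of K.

We work with the vertex ordering P < Q < R < S < T < U < V < W < X. The simplices of K, each written with vertices in increasing order, are:

  0-simplices (9): P, Q, R, S, T, U, V, W, X
  1-simplices (15): PQ, PS, PU, PV, QX, RS, RX, ST, SU, SW, TW, TX, UV, UX, VW
  2-simplices (3): PSU, PUV, STW

so the chain groups are C_0 ≅ Z^9, C_1 ≅ Z^15, C_2 ≅ Z^3.

∂_1: C_1 → C_0 sends each edge [p,q] (with p < q) to q − p.
The resulting 9×15 matrix has rank 8, and its Smith normal form has invariant factors (1,1,1,1,1,1,1,1).

∂_2: C_2 → C_1 sends each 2-simplex [p,q,r] to [q,r] − [p,r] + [p,q]. For instance
  ∂STW = TW − SW + ST,
  ∂PSU = SU − PU + PS.
This gives a 15×3 integer matrix of rank 3; reducing to Smith normal form yields diagonal entries (1,1,1).

Computing H_k = (kernel of ∂_k) / (image of ∂_{k+1}):

  H_0: rank C_0 − rank ∂_1 = 9 − 8 = 1, and the invariant factors of ∂_1 are all 1, so H_0 = Z.
  H_1: rank ker ∂_1 − rank ∂_2 = (15 − 8) − 3 = 4, and the invariant factors of ∂_2 are all 1, so H_1 = Z^4.
  H_2: rank ker ∂_2 − rank ∂_3 = (3 − 3) − 0 = 0, and there is no ∂_3, so H_2 = 0.

As a check, the Euler characteristic is 9 − 15 + 3 = -3, which agrees with 1 − 4 + 0 = -3.

Hence the Betti numbers are b_0 = 1, b_1 = 4, b_2 = 0.

b_0 = 1, b_1 = 4, b_2 = 0.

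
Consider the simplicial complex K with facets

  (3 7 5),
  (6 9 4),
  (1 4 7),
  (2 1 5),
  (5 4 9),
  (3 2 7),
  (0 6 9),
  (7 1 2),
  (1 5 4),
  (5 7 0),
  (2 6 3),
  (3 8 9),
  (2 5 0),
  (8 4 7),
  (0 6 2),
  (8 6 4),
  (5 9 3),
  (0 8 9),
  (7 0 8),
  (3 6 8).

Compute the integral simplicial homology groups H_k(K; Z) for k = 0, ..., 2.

We work with the vertex ordering 0 < 1 < 2 < 3 < 4 < 5 < 6 < 7 < 8 < 9. The simplices of K, each written with vertices in increasing order, are:

  0-simplices (10): [0], [1], [2], [3], [4], [5], [6], [7], [8], [9]
  1-simplices (30): (30 of them)
  2-simplices (20): (20 of them)

so the chain groups are C_0 ≅ Z^10, C_1 ≅ Z^30, C_2 ≅ Z^20.

The boundary map ∂_1: C_1 → C_0 is given by ∂[p,q] = [q] − [p]. For instance
  ∂[1,2] = [2] − [1].
The resulting 10×30 matrix has rank 9, and its Smith normal form has invariant factors (1,1,1,1,1,1,1,1,1).

Boundary ∂_2: C_2 → C_1 acts by ∂[p,q,r] = [q,r] − [p,r] + [p,q]. For instance
  ∂[2,3,7] = [3,7] − [2,7] + [2,3],
  ∂[3,6,8] = [6,8] − [3,8] + [3,6].
As a 30×20 matrix over Z this has rank 20, with invariant factors (1,1,1,1,1,1,1,1,1,1,1,1,1,1,1,1,1,1,1,2).

Now H_k = ker ∂_k / im ∂_{k+1}, so:

  H_0: rank C_0 − rank ∂_1 = 10 − 9 = 1, and the invariant factors of ∂_1 are all 1, so H_0 = Z.
  H_1: rank ker ∂_1 − rank ∂_2 = (30 − 9) − 20 = 1, and ∂_2 has invariant factor 2 > 1, so H_1 = Z ⊕ Z_2.
  H_2: rank ker ∂_2 − rank ∂_3 = (20 − 20) − 0 = 0, and there is no ∂_3, so H_2 = 0.

As a check, the Euler characteristic is 10 − 30 + 20 = 0, which agrees with 1 − 1 + 0 = 0.
(K is a triangulation of the Klein bottle.)

H_0 = Z,  H_1 = Z ⊕ Z_2,  H_2 = 0.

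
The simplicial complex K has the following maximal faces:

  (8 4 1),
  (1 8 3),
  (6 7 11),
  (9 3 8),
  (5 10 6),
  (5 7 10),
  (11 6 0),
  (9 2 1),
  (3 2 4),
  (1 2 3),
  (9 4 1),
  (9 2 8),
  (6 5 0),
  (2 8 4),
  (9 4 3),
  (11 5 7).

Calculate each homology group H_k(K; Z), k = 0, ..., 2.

Order the vertices as 0 < 1 < 2 < 3 < 4 < 5 < 6 < 7 < 8 < 9 < 10 < 11. Listing each simplex with vertices in this order, K has dimension 2 with simplices:

  0-simplices (12): [0], [1], [2], [3], [4], [5], [6], [7], [8], [9], [10], [11]
  1-simplices (27): (27 of them)
  2-simplices (16): [0,5,6], [0,6,11], [1,2,3], [1,2,9], [1,3,8], [1,4,8], [1,4,9], [2,3,4], [2,4,8], [2,8,9], [3,4,9], [3,8,9], [5,6,10], [5,7,10], [5,7,11], [6,7,11]

so the chain groups are C_0 ≅ Z^12, C_1 ≅ Z^27, C_2 ≅ Z^16.

Boundary ∂_1: C_1 → C_0 maps an edge to its endpoints' difference, ∂[p,q] = q − p. For instance
  ∂[0,11] = [11] − [0].
This gives a 12×27 integer matrix of rank 10; reducing to Smith normal form yields diagonal entries (1,1,1,1,1,1,1,1,1,1).

∂_2: C_2 → C_1 acts by ∂[p,q,r] = [q,r] − [p,r] + [p,q]. For instance
  ∂[6,7,11] = [7,11] − [6,11] + [6,7],
  ∂[3,4,9] = [4,9] − [3,9] + [3,4].
The resulting 27×16 matrix has rank 16, and its Smith normal form has invariant factors (1,1,1,1,1,1,1,1,1,1,1,1,1,1,1,2).

From H_k ≅ ker(∂_k) / im(∂_{k+1}) we obtain:

  H_0: rank C_0 − rank ∂_1 = 12 − 10 = 2, and the invariant factors of ∂_1 are all 1, so H_0 = Z^2.
  H_1: rank ker ∂_1 − rank ∂_2 = (27 − 10) − 16 = 1, and ∂_2 has invariant factor 2 > 1, so H_1 = Z × Z/2.
  H_2: rank ker ∂_2 − rank ∂_3 = (16 − 16) − 0 = 0, and there is no ∂_3, so H_2 = 0.

H_0 = Z^2,  H_1 = Z × Z/2,  H_2 = 0.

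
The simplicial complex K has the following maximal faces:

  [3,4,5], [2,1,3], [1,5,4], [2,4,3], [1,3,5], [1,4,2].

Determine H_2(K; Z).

Order the vertices as 1 < 2 < 3 < 4 < 5. Listing each simplex with vertices in this order, K has dimension 2 with simplices:

  0-simplices (5): [1], [2], [3], [4], [5]
  1-simplices (9): [1,2], [1,3], [1,4], [1,5], [2,3], [2,4], [3,4], [3,5], [4,5]
  2-simplices (6): [1,2,3], [1,2,4], [1,3,5], [1,4,5], [2,3,4], [3,4,5]

so the chain groups are C_0 ≅ Z^5, C_1 ≅ Z^9, C_2 ≅ Z^6.

The boundary map ∂_1: C_1 → C_0 is given by ∂[p,q] = [q] − [p]. For instance
  ∂[2,3] = [3] − [2].
The resulting 5×9 matrix has rank 4, and its Smith normal form has invariant factors (1,1,1,1).

∂_2: C_2 → C_1 sends each 2-simplex [p,q,r] to [q,r] − [p,r] + [p,q]. For instance
  ∂[1,2,4] = [2,4] − [1,4] + [1,2],
  ∂[3,4,5] = [4,5] − [3,5] + [3,4].
The 9×6 boundary matrix has rank 5 and Smith normal form diag(1,1,1,1,1).

Reading off H_k = ker ∂_k / im ∂_{k+1}:

  H_2: rank ker ∂_2 − rank ∂_3 = (6 − 5) − 0 = 1, and there is no ∂_3, so H_2 ≅ Z.

H_2 ≅ Z.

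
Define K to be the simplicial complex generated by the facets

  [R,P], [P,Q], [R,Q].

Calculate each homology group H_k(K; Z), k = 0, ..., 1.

Order the vertices as P < Q < R. Listing each simplex with vertices in this order, K has dimension 1 with simplices:

  0-simplices (3): P, Q, R
  1-simplices (3): PQ, PR, QR

Hence C_0 ≅ Z^3, C_1 ≅ Z^3.

The boundary map ∂_1: C_1 → C_0 is given by ∂[p,q] = [q] − [p]. For instance
  ∂QR = R − Q.
As a 3×3 matrix over Z this has rank 2, with invariant factors (1,1).

Reading off H_k = ker ∂_k / im ∂_{k+1}:

  H_0: rank C_0 − rank ∂_1 = 3 − 2 = 1, and the invariant factors of ∂_1 are all 1, so H_0 = Z.
  H_1: rank ker ∂_1 − rank ∂_2 = (3 − 2) − 0 = 1, and there is no ∂_2, so H_1 = Z.

As a check, the Euler characteristic is 3 − 3 = 0, which agrees with 1 − 1 = 0.
(K is a triangulation of the circle S^1.)

H_0 = Z,  H_1 = Z.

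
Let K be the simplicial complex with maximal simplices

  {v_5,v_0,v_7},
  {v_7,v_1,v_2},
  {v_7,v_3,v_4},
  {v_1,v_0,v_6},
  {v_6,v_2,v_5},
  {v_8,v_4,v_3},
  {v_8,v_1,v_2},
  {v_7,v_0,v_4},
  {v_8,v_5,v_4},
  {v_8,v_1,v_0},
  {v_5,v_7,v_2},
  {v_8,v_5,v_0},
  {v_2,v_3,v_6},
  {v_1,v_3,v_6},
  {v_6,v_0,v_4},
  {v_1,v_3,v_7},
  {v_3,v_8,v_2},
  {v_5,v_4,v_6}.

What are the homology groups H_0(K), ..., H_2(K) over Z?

H_0 ≅ Z,  H_1 ≅ Z ⊕ Z/2Z,  H_2 = 0.

We work with the vertex ordering v_0 < v_1 < v_2 < v_3 < v_4 < v_5 < v_6 < v_7 < v_8. The simplices of K, each written with vertices in increasing order, are:

  0-simplices (9): [v_0], [v_1], [v_2], [v_3], [v_4], [v_5], [v_6], [v_7], [v_8]
  1-simplices (27): (27 of them)
  2-simplices (18): (18 of them)

giving chain groups C_0 ≅ Z^9, C_1 ≅ Z^27, C_2 ≅ Z^18.

The boundary map ∂_1: C_1 → C_0 is given by ∂[p,q] = [q] − [p]. For instance
  ∂[v_5,v_8] = [v_8] − [v_5].
As a 9×27 matrix over Z this has rank 8, with invariant factors (1,1,1,1,1,1,1,1).

∂_2: C_2 → C_1 acts by ∂[p,q,r] = [q,r] − [p,r] + [p,q]. For instance
  ∂[v_0,v_4,v_7] = [v_4,v_7] − [v_0,v_7] + [v_0,v_4],
  ∂[v_4,v_5,v_8] = [v_5,v_8] − [v_4,v_8] + [v_4,v_5].
This gives a 27×18 integer matrix of rank 18; reducing to Smith normal form yields diagonal entries (1,1,1,1,1,1,1,1,1,1,1,1,1,1,1,1,1,2).

Computing H_k = (kernel of ∂_k) / (image of ∂_{k+1}):

  H_0: rank C_0 − rank ∂_1 = 9 − 8 = 1, and the invariant factors of ∂_1 are all 1, so H_0 ≅ Z.
  H_1: rank ker ∂_1 − rank ∂_2 = (27 − 8) − 18 = 1, and ∂_2 has invariant factor 2 > 1, so H_1 ≅ Z ⊕ Z/2Z.
  H_2: rank ker ∂_2 − rank ∂_3 = (18 − 18) − 0 = 0, and there is no ∂_3, so H_2 ≅ 0.

As a check, the Euler characteristic is 9 − 27 + 18 = 0, which agrees with 1 − 1 + 0 = 0.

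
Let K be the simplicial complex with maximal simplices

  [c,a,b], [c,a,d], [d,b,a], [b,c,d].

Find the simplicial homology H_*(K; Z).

H_0 ≅ Z,  H_1 = 0,  H_2 ≅ Z.

Take the total order a < b < c < d on the vertex set. Then K (dimension 2) consists of the simplices:

  0-simplices (4): a, b, c, d
  1-simplices (6): ab, ac, ad, bc, bd, cd
  2-simplices (4): abc, abd, acd, bcd

giving chain groups C_0 ≅ Z^4, C_1 ≅ Z^6, C_2 ≅ Z^4.

∂_1: C_1 → C_0 sends each edge [p,q] (with p < q) to q − p. For instance
  ∂bd = d − b.
This gives a 4×6 integer matrix of rank 3; reducing to Smith normal form yields diagonal entries (1,1,1).

The boundary map ∂_2: C_2 → C_1 maps a triangle to the signed sum of its edges. For instance
  ∂acd = cd − ad + ac,
  ∂bcd = cd − bd + bc.
The resulting 6×4 matrix has rank 3, and its Smith normal form has invariant factors (1,1,1).

Reading off H_k = ker ∂_k / im ∂_{k+1}:

  H_0: rank C_0 − rank ∂_1 = 4 − 3 = 1, and the invariant factors of ∂_1 are all 1, so H_0 ≅ Z.
  H_1: rank ker ∂_1 − rank ∂_2 = (6 − 3) − 3 = 0, and the invariant factors of ∂_2 are all 1, so H_1 ≅ 0.
  H_2: rank ker ∂_2 − rank ∂_3 = (4 − 3) − 0 = 1, and there is no ∂_3, so H_2 ≅ Z.

(K is a triangulation of the 2-sphere S^2.)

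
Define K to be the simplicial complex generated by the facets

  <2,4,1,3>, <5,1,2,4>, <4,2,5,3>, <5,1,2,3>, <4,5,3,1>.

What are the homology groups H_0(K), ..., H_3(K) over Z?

H_0 ≅ Z,  H_1 = 0,  H_2 = 0,  H_3 ≅ Z.

K has 5 vertices, 10 edges, 10 triangles, 5 3-simplices.
rank ∂_0 = 0, rank ∂_1 = 4 ⇒ b_0 = 5 − 0 − 4 = 1; all invariant factors of ∂_1 are 1 so no torsion. So H_0 = Z.
rank ∂_1 = 4, rank ∂_2 = 6 ⇒ b_1 = 10 − 4 − 6 = 0; all invariant factors of ∂_2 are 1 so no torsion. So H_1 = 0.
rank ∂_2 = 6, rank ∂_3 = 4 ⇒ b_2 = 10 − 6 − 4 = 0; all invariant factors of ∂_3 are 1 so no torsion. So H_2 = 0.
rank ∂_3 = 4, rank ∂_4 = 0 ⇒ b_3 = 5 − 4 − 0 = 1. So H_3 = Z.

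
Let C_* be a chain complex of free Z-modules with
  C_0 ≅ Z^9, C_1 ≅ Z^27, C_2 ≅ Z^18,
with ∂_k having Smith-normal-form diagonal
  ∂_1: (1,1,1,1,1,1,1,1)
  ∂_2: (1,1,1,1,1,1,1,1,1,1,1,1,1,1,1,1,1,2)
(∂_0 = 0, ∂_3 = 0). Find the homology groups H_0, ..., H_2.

H_0 = Z,  H_1 = Z ⊕ Z_2,  H_2 = 0.

H_0: b_0 = 9 − 0 − 8 = 1; torsion from ∂_1 factors > 1: none. So H_0 = Z.
H_1: b_1 = 27 − 8 − 18 = 1; torsion from ∂_2 factors > 1: [2]. So H_1 = Z ⊕ Z_2.
H_2: b_2 = 18 − 18 − 0 = 0; torsion from ∂_3 factors > 1: none. So H_2 = 0.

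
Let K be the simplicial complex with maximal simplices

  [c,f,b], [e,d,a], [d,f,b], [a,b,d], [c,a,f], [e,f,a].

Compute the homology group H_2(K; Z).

We work with the vertex ordering a < b < c < d < e < f. The simplices of K, each written with vertices in increasing order, are:

  0-simplices (6): a, b, c, d, e, f
  1-simplices (12): ab, ac, ad, ae, af, bc, bd, bf, cf, de, df, ef
  2-simplices (6): abd, acf, ade, aef, bcf, bdf

Hence C_0 ≅ Z^6, C_1 ≅ Z^12, C_2 ≅ Z^6.

Boundary ∂_1: C_1 → C_0 is given by ∂[p,q] = [q] − [p].
The 6×12 boundary matrix has rank 5 and Smith normal form diag(1,1,1,1,1).

Boundary ∂_2: C_2 → C_1 sends each 2-simplex [p,q,r] to [q,r] − [p,r] + [p,q]. For instance
  ∂acf = cf − af + ac,
  ∂bdf = df − bf + bd.
This gives a 12×6 integer matrix of rank 6; reducing to Smith normal form yields diagonal entries (1,1,1,1,1,1).

Computing H_k = (kernel of ∂_k) / (image of ∂_{k+1}):

  H_2: rank ker ∂_2 − rank ∂_3 = (6 − 6) − 0 = 0, and there is no ∂_3, so H_2 ≅ 0.

H_2 ≅ 0.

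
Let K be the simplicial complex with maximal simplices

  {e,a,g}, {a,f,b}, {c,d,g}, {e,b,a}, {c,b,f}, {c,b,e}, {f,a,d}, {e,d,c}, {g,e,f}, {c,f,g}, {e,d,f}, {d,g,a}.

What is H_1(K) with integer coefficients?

Fix the vertex order a < b < c < d < e < f < g and write every simplex with vertices in increasing order. Then dim K = 2 and the simplices of K are:

  0-simplices (7): a, b, c, d, e, f, g
  1-simplices (18): ab, ad, ae, af, ag, bc, be, bf, cd, ce, cf, cg, de, df, dg, ef, eg, fg
  2-simplices (12): abe, abf, adf, adg, aeg, bce, bcf, cde, cdg, cfg, def, efg

Hence C_0 ≅ Z^7, C_1 ≅ Z^18, C_2 ≅ Z^12.

Boundary ∂_1: C_1 → C_0 sends each edge [p,q] (with p < q) to q − p.
The resulting 7×18 matrix has rank 6, and its Smith normal form has invariant factors (1,1,1,1,1,1).

∂_2: C_2 → C_1 acts by ∂[p,q,r] = [q,r] − [p,r] + [p,q]. For instance
  ∂def = ef − df + de,
  ∂adf = df − af + ad.
This gives a 18×12 integer matrix of rank 12; reducing to Smith normal form yields diagonal entries (1,1,1,1,1,1,1,1,1,1,1,2).

Reading off H_k = ker ∂_k / im ∂_{k+1}:

  H_1: rank ker ∂_1 − rank ∂_2 = (18 − 6) − 12 = 0, and ∂_2 has invariant factor 2 > 1, so H_1 ≅ Z/2.

(K is a triangulation of the real projective plane RP^2.)

H_1 = Z/2.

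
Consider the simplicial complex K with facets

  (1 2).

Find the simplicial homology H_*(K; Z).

H_0 ≅ Z,  H_1 = 0.

K has 2 vertices, 1 edge.
rank ∂_0 = 0, rank ∂_1 = 1 ⇒ b_0 = 2 − 0 − 1 = 1; all invariant factors of ∂_1 are 1 so no torsion. So H_0 = Z.
rank ∂_1 = 1, rank ∂_2 = 0 ⇒ b_1 = 1 − 1 − 0 = 0. So H_1 = 0.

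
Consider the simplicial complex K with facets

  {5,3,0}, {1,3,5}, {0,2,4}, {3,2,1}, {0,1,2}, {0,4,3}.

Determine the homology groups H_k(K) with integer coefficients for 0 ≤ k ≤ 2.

H_0 ≅ Z,  H_1 ≅ Z,  H_2 = 0.

Order the vertices as 0 < 1 < 2 < 3 < 4 < 5. Listing each simplex with vertices in this order, K has dimension 2 with simplices:

  0-simplices (6): [0], [1], [2], [3], [4], [5]
  1-simplices (12): [0,1], [0,2], [0,3], [0,4], [0,5], [1,2], [1,3], [1,5], [2,3], [2,4], [3,4], [3,5]
  2-simplices (6): [0,1,2], [0,2,4], [0,3,4], [0,3,5], [1,2,3], [1,3,5]

Hence C_0 ≅ Z^6, C_1 ≅ Z^12, C_2 ≅ Z^6.

Boundary ∂_1: C_1 → C_0 maps an edge to its endpoints' difference, ∂[p,q] = q − p. For instance
  ∂[1,2] = [2] − [1].
The 6×12 boundary matrix has rank 5 and Smith normal form diag(1,1,1,1,1).

Boundary ∂_2: C_2 → C_1 maps a triangle to the signed sum of its edges. For instance
  ∂[0,2,4] = [2,4] − [0,4] + [0,2],
  ∂[0,1,2] = [1,2] − [0,2] + [0,1].
The resulting 12×6 matrix has rank 6, and its Smith normal form has invariant factors (1,1,1,1,1,1).

From H_k ≅ ker(∂_k) / im(∂_{k+1}) we obtain:

  H_0: rank C_0 − rank ∂_1 = 6 − 5 = 1, and the invariant factors of ∂_1 are all 1, so H_0 ≅ Z.
  H_1: rank ker ∂_1 − rank ∂_2 = (12 − 5) − 6 = 1, and the invariant factors of ∂_2 are all 1, so H_1 ≅ Z.
  H_2: rank ker ∂_2 − rank ∂_3 = (6 − 6) − 0 = 0, and there is no ∂_3, so H_2 ≅ 0.

As a check, the Euler characteristic is 6 − 12 + 6 = 0, which agrees with 1 − 1 + 0 = 0.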